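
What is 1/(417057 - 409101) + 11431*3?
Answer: 272835109/7956 ≈ 34293.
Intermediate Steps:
1/(417057 - 409101) + 11431*3 = 1/7956 + 34293 = 272835109/7956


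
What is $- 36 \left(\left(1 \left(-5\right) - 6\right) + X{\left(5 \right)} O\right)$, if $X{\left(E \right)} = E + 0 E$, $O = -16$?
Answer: $3276$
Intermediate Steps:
$X{\left(E \right)} = E$ ($X{\left(E \right)} = E + 0 = E$)
$- 36 \left(\left(1 \left(-5\right) - 6\right) + X{\left(5 \right)} O\right) = - 36 \left(\left(1 \left(-5\right) - 6\right) + 5 \left(-16\right)\right) = - 36 \left(\left(-5 - 6\right) - 80\right) = - 36 \left(-11 - 80\right) = \left(-36\right) \left(-91\right) = 3276$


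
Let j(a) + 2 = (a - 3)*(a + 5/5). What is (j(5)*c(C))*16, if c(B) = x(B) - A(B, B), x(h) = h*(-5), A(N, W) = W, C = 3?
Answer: -2880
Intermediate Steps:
x(h) = -5*h
j(a) = -2 + (1 + a)*(-3 + a) (j(a) = -2 + (a - 3)*(a + 5/5) = -2 + (-3 + a)*(a + 5*(⅕)) = -2 + (-3 + a)*(a + 1) = -2 + (-3 + a)*(1 + a) = -2 + (1 + a)*(-3 + a))
c(B) = -6*B (c(B) = -5*B - B = -6*B)
(j(5)*c(C))*16 = ((-5 + 5² - 2*5)*(-6*3))*16 = ((-5 + 25 - 10)*(-18))*16 = (10*(-18))*16 = -180*16 = -2880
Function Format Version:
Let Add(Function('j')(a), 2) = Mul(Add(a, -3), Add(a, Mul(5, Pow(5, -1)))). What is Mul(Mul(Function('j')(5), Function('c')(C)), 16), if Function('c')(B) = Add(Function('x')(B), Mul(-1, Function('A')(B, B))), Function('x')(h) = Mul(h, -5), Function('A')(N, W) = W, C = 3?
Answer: -2880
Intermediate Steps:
Function('x')(h) = Mul(-5, h)
Function('j')(a) = Add(-2, Mul(Add(1, a), Add(-3, a))) (Function('j')(a) = Add(-2, Mul(Add(a, -3), Add(a, Mul(5, Pow(5, -1))))) = Add(-2, Mul(Add(-3, a), Add(a, Mul(5, Rational(1, 5))))) = Add(-2, Mul(Add(-3, a), Add(a, 1))) = Add(-2, Mul(Add(-3, a), Add(1, a))) = Add(-2, Mul(Add(1, a), Add(-3, a))))
Function('c')(B) = Mul(-6, B) (Function('c')(B) = Add(Mul(-5, B), Mul(-1, B)) = Mul(-6, B))
Mul(Mul(Function('j')(5), Function('c')(C)), 16) = Mul(Mul(Add(-5, Pow(5, 2), Mul(-2, 5)), Mul(-6, 3)), 16) = Mul(Mul(Add(-5, 25, -10), -18), 16) = Mul(Mul(10, -18), 16) = Mul(-180, 16) = -2880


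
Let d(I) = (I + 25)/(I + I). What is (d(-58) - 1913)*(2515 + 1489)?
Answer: -222096875/29 ≈ -7.6585e+6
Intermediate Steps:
d(I) = (25 + I)/(2*I) (d(I) = (25 + I)/((2*I)) = (25 + I)*(1/(2*I)) = (25 + I)/(2*I))
(d(-58) - 1913)*(2515 + 1489) = ((½)*(25 - 58)/(-58) - 1913)*(2515 + 1489) = ((½)*(-1/58)*(-33) - 1913)*4004 = (33/116 - 1913)*4004 = -221875/116*4004 = -222096875/29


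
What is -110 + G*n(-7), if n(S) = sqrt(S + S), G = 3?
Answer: -110 + 3*I*sqrt(14) ≈ -110.0 + 11.225*I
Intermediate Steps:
n(S) = sqrt(2)*sqrt(S) (n(S) = sqrt(2*S) = sqrt(2)*sqrt(S))
-110 + G*n(-7) = -110 + 3*(sqrt(2)*sqrt(-7)) = -110 + 3*(sqrt(2)*(I*sqrt(7))) = -110 + 3*(I*sqrt(14)) = -110 + 3*I*sqrt(14)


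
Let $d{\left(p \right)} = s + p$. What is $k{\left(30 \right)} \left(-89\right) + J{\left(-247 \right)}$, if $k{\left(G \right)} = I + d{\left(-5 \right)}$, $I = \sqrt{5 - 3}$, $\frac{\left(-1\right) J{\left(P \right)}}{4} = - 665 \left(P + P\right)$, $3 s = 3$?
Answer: $-1313684 - 89 \sqrt{2} \approx -1.3138 \cdot 10^{6}$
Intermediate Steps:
$s = 1$ ($s = \frac{1}{3} \cdot 3 = 1$)
$d{\left(p \right)} = 1 + p$
$J{\left(P \right)} = 5320 P$ ($J{\left(P \right)} = - 4 \left(- 665 \left(P + P\right)\right) = - 4 \left(- 665 \cdot 2 P\right) = - 4 \left(- 1330 P\right) = 5320 P$)
$I = \sqrt{2} \approx 1.4142$
$k{\left(G \right)} = -4 + \sqrt{2}$ ($k{\left(G \right)} = \sqrt{2} + \left(1 - 5\right) = \sqrt{2} - 4 = -4 + \sqrt{2}$)
$k{\left(30 \right)} \left(-89\right) + J{\left(-247 \right)} = \left(-4 + \sqrt{2}\right) \left(-89\right) + 5320 \left(-247\right) = \left(356 - 89 \sqrt{2}\right) - 1314040 = -1313684 - 89 \sqrt{2}$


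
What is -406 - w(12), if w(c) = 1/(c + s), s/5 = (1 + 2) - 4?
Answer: -2843/7 ≈ -406.14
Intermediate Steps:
s = -5 (s = 5*((1 + 2) - 4) = 5*(3 - 4) = 5*(-1) = -5)
w(c) = 1/(-5 + c) (w(c) = 1/(c - 5) = 1/(-5 + c))
-406 - w(12) = -406 - 1/(-5 + 12) = -406 - 1/7 = -406 - 1*⅐ = -406 - ⅐ = -2843/7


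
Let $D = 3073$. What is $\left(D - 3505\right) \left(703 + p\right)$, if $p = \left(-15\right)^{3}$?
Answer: $1154304$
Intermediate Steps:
$p = -3375$
$\left(D - 3505\right) \left(703 + p\right) = \left(3073 - 3505\right) \left(703 - 3375\right) = \left(-432\right) \left(-2672\right) = 1154304$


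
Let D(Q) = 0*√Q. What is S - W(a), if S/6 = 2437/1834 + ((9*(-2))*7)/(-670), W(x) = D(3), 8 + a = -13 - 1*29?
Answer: 2795811/307195 ≈ 9.1011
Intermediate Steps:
a = -50 (a = -8 + (-13 - 1*29) = -8 + (-13 - 29) = -8 - 42 = -50)
D(Q) = 0
W(x) = 0
S = 2795811/307195 (S = 6*(2437/1834 + ((9*(-2))*7)/(-670)) = 6*(2437*(1/1834) - 18*7*(-1/670)) = 6*(2437/1834 - 126*(-1/670)) = 6*(2437/1834 + 63/335) = 6*(931937/614390) = 2795811/307195 ≈ 9.1011)
S - W(a) = 2795811/307195 - 1*0 = 2795811/307195 + 0 = 2795811/307195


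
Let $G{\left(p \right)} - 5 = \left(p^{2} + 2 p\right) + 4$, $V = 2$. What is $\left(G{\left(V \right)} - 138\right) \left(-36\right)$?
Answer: $4356$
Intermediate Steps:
$G{\left(p \right)} = 9 + p^{2} + 2 p$ ($G{\left(p \right)} = 5 + \left(\left(p^{2} + 2 p\right) + 4\right) = 5 + \left(4 + p^{2} + 2 p\right) = 9 + p^{2} + 2 p$)
$\left(G{\left(V \right)} - 138\right) \left(-36\right) = \left(\left(9 + 2^{2} + 2 \cdot 2\right) - 138\right) \left(-36\right) = \left(\left(9 + 4 + 4\right) - 138\right) \left(-36\right) = \left(17 - 138\right) \left(-36\right) = \left(-121\right) \left(-36\right) = 4356$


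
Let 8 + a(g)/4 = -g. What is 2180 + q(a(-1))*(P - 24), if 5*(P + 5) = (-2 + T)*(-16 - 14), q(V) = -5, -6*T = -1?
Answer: 2270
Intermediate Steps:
T = ⅙ (T = -⅙*(-1) = ⅙ ≈ 0.16667)
a(g) = -32 - 4*g (a(g) = -32 + 4*(-g) = -32 - 4*g)
P = 6 (P = -5 + ((-2 + ⅙)*(-16 - 14))/5 = -5 + (-11/6*(-30))/5 = -5 + (⅕)*55 = -5 + 11 = 6)
2180 + q(a(-1))*(P - 24) = 2180 - 5*(6 - 24) = 2180 - 5*(-18) = 2180 + 90 = 2270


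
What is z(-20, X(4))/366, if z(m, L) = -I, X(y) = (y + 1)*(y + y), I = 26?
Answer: -13/183 ≈ -0.071038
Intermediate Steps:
X(y) = 2*y*(1 + y) (X(y) = (1 + y)*(2*y) = 2*y*(1 + y))
z(m, L) = -26 (z(m, L) = -1*26 = -26)
z(-20, X(4))/366 = -26/366 = -26*1/366 = -13/183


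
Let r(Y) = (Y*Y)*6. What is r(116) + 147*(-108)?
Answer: 64860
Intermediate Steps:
r(Y) = 6*Y² (r(Y) = Y²*6 = 6*Y²)
r(116) + 147*(-108) = 6*116² + 147*(-108) = 6*13456 - 15876 = 80736 - 15876 = 64860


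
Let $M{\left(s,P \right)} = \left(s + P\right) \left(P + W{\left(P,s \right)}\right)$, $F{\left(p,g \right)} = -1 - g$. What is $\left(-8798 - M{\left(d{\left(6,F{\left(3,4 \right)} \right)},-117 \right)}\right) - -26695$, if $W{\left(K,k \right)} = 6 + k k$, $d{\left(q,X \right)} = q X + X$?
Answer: $187225$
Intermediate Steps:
$d{\left(q,X \right)} = X + X q$ ($d{\left(q,X \right)} = X q + X = X + X q$)
$W{\left(K,k \right)} = 6 + k^{2}$
$M{\left(s,P \right)} = \left(P + s\right) \left(6 + P + s^{2}\right)$ ($M{\left(s,P \right)} = \left(s + P\right) \left(P + \left(6 + s^{2}\right)\right) = \left(P + s\right) \left(6 + P + s^{2}\right)$)
$\left(-8798 - M{\left(d{\left(6,F{\left(3,4 \right)} \right)},-117 \right)}\right) - -26695 = \left(-8798 - \left(\left(-117\right)^{2} - 117 \left(-1 - 4\right) \left(1 + 6\right) - 117 \left(6 + \left(\left(-1 - 4\right) \left(1 + 6\right)\right)^{2}\right) + \left(-1 - 4\right) \left(1 + 6\right) \left(6 + \left(\left(-1 - 4\right) \left(1 + 6\right)\right)^{2}\right)\right)\right) - -26695 = \left(-8798 - \left(13689 - 117 \left(-1 - 4\right) 7 - 117 \left(6 + \left(\left(-1 - 4\right) 7\right)^{2}\right) + \left(-1 - 4\right) 7 \left(6 + \left(\left(-1 - 4\right) 7\right)^{2}\right)\right)\right) + 26695 = \left(-8798 - \left(13689 - 117 \left(\left(-5\right) 7\right) - 117 \left(6 + \left(\left(-5\right) 7\right)^{2}\right) + \left(-5\right) 7 \left(6 + \left(\left(-5\right) 7\right)^{2}\right)\right)\right) + 26695 = \left(-8798 - \left(13689 - -4095 - 117 \left(6 + \left(-35\right)^{2}\right) - 35 \left(6 + \left(-35\right)^{2}\right)\right)\right) + 26695 = \left(-8798 - \left(13689 + 4095 - 117 \left(6 + 1225\right) - 35 \left(6 + 1225\right)\right)\right) + 26695 = \left(-8798 - \left(13689 + 4095 - 144027 - 43085\right)\right) + 26695 = \left(-8798 - -169328\right) + 26695 = \left(-8798 + 169328\right) + 26695 = 160530 + 26695 = 187225$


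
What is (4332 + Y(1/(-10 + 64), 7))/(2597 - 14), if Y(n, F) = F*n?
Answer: 233935/139482 ≈ 1.6772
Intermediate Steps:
(4332 + Y(1/(-10 + 64), 7))/(2597 - 14) = (4332 + 7/(-10 + 64))/(2597 - 14) = (4332 + 7/54)/2583 = (4332 + 7*(1/54))*(1/2583) = (4332 + 7/54)*(1/2583) = (233935/54)*(1/2583) = 233935/139482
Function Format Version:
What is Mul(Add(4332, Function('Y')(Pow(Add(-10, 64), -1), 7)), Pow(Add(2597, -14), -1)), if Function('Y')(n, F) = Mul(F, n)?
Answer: Rational(233935, 139482) ≈ 1.6772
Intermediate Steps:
Mul(Add(4332, Function('Y')(Pow(Add(-10, 64), -1), 7)), Pow(Add(2597, -14), -1)) = Mul(Add(4332, Mul(7, Pow(Add(-10, 64), -1))), Pow(Add(2597, -14), -1)) = Mul(Add(4332, Mul(7, Pow(54, -1))), Pow(2583, -1)) = Mul(Add(4332, Mul(7, Rational(1, 54))), Rational(1, 2583)) = Mul(Add(4332, Rational(7, 54)), Rational(1, 2583)) = Mul(Rational(233935, 54), Rational(1, 2583)) = Rational(233935, 139482)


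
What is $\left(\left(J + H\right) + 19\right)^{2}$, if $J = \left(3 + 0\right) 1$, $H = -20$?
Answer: $4$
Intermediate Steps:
$J = 3$ ($J = 3 \cdot 1 = 3$)
$\left(\left(J + H\right) + 19\right)^{2} = \left(\left(3 - 20\right) + 19\right)^{2} = \left(-17 + 19\right)^{2} = 2^{2} = 4$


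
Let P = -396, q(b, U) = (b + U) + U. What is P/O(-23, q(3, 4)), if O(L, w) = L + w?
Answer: 33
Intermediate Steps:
q(b, U) = b + 2*U (q(b, U) = (U + b) + U = b + 2*U)
P/O(-23, q(3, 4)) = -396/(-23 + (3 + 2*4)) = -396/(-23 + (3 + 8)) = -396/(-23 + 11) = -396/(-12) = -396*(-1/12) = 33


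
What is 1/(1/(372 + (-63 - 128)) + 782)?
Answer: 181/141543 ≈ 0.0012788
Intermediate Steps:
1/(1/(372 + (-63 - 128)) + 782) = 1/(1/(372 - 191) + 782) = 1/(1/181 + 782) = 1/(141543/181) = 181/141543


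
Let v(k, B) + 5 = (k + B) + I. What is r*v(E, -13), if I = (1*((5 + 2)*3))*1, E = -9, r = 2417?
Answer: -14502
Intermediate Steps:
I = 21 (I = (1*(7*3))*1 = (1*21)*1 = 21*1 = 21)
v(k, B) = 16 + B + k (v(k, B) = -5 + ((k + B) + 21) = -5 + ((B + k) + 21) = -5 + (21 + B + k) = 16 + B + k)
r*v(E, -13) = 2417*(16 - 13 - 9) = 2417*(-6) = -14502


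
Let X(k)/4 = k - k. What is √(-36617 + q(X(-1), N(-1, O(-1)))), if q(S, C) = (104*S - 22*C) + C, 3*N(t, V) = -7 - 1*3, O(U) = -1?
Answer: I*√36547 ≈ 191.17*I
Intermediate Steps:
X(k) = 0 (X(k) = 4*(k - k) = 4*0 = 0)
N(t, V) = -10/3 (N(t, V) = (-7 - 1*3)/3 = (-7 - 3)/3 = (⅓)*(-10) = -10/3)
q(S, C) = -21*C + 104*S (q(S, C) = (-22*C + 104*S) + C = -21*C + 104*S)
√(-36617 + q(X(-1), N(-1, O(-1)))) = √(-36617 + (-21*(-10/3) + 104*0)) = √(-36617 + (70 + 0)) = √(-36617 + 70) = √(-36547) = I*√36547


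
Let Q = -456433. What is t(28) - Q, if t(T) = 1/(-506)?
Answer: 230955097/506 ≈ 4.5643e+5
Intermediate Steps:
t(T) = -1/506
t(28) - Q = -1/506 - 1*(-456433) = -1/506 + 456433 = 230955097/506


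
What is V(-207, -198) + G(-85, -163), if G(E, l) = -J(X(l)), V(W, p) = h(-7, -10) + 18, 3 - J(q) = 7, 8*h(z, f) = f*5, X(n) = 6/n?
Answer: 63/4 ≈ 15.750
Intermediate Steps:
h(z, f) = 5*f/8 (h(z, f) = (f*5)/8 = (5*f)/8 = 5*f/8)
J(q) = -4 (J(q) = 3 - 1*7 = 3 - 7 = -4)
V(W, p) = 47/4 (V(W, p) = (5/8)*(-10) + 18 = -25/4 + 18 = 47/4)
G(E, l) = 4 (G(E, l) = -1*(-4) = 4)
V(-207, -198) + G(-85, -163) = 47/4 + 4 = 63/4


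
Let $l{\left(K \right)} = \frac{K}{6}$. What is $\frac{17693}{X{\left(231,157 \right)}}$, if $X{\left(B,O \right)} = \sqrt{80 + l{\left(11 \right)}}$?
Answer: $\frac{17693 \sqrt{2946}}{491} \approx 1955.9$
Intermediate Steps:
$l{\left(K \right)} = \frac{K}{6}$ ($l{\left(K \right)} = K \frac{1}{6} = \frac{K}{6}$)
$X{\left(B,O \right)} = \frac{\sqrt{2946}}{6}$ ($X{\left(B,O \right)} = \sqrt{80 + \frac{1}{6} \cdot 11} = \sqrt{80 + \frac{11}{6}} = \sqrt{\frac{491}{6}} = \frac{\sqrt{2946}}{6}$)
$\frac{17693}{X{\left(231,157 \right)}} = \frac{17693}{\frac{1}{6} \sqrt{2946}} = 17693 \frac{\sqrt{2946}}{491} = \frac{17693 \sqrt{2946}}{491}$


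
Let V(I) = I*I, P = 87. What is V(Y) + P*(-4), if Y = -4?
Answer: -332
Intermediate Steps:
V(I) = I**2
V(Y) + P*(-4) = (-4)**2 + 87*(-4) = 16 - 348 = -332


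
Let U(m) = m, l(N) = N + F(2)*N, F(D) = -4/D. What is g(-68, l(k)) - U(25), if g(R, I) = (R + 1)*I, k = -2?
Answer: -159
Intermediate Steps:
l(N) = -N (l(N) = N + (-4/2)*N = N + (-4*½)*N = N - 2*N = -N)
g(R, I) = I*(1 + R) (g(R, I) = (1 + R)*I = I*(1 + R))
g(-68, l(k)) - U(25) = (-1*(-2))*(1 - 68) - 1*25 = 2*(-67) - 25 = -134 - 25 = -159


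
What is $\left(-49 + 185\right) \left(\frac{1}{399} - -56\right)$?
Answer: $\frac{3038920}{399} \approx 7616.3$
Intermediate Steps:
$\left(-49 + 185\right) \left(\frac{1}{399} - -56\right) = 136 \left(\frac{1}{399} + 56\right) = 136 \cdot \frac{22345}{399} = \frac{3038920}{399}$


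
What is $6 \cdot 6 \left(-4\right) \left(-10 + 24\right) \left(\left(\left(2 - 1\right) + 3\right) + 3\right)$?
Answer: $-14112$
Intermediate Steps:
$6 \cdot 6 \left(-4\right) \left(-10 + 24\right) \left(\left(\left(2 - 1\right) + 3\right) + 3\right) = 6 \left(-24\right) 14 \left(\left(1 + 3\right) + 3\right) = - 144 \cdot 14 \left(4 + 3\right) = - 144 \cdot 14 \cdot 7 = \left(-144\right) 98 = -14112$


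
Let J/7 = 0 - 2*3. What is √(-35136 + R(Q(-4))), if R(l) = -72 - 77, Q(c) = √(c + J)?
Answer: I*√35285 ≈ 187.84*I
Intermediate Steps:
J = -42 (J = 7*(0 - 2*3) = 7*(0 - 6) = 7*(-6) = -42)
Q(c) = √(-42 + c) (Q(c) = √(c - 42) = √(-42 + c))
R(l) = -149
√(-35136 + R(Q(-4))) = √(-35136 - 149) = √(-35285) = I*√35285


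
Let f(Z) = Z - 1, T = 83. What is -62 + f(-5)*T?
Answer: -560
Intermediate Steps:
f(Z) = -1 + Z
-62 + f(-5)*T = -62 + (-1 - 5)*83 = -62 - 6*83 = -62 - 498 = -560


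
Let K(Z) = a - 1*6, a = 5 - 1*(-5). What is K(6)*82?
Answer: 328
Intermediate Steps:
a = 10 (a = 5 + 5 = 10)
K(Z) = 4 (K(Z) = 10 - 1*6 = 10 - 6 = 4)
K(6)*82 = 4*82 = 328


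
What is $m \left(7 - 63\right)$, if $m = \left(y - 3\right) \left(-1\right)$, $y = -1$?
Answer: $-224$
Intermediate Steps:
$m = 4$ ($m = \left(-1 - 3\right) \left(-1\right) = \left(-4\right) \left(-1\right) = 4$)
$m \left(7 - 63\right) = 4 \left(7 - 63\right) = 4 \left(-56\right) = -224$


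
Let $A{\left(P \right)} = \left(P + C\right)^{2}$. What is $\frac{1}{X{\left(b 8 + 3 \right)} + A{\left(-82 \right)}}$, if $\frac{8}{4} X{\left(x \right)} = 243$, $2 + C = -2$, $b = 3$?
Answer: $\frac{2}{15035} \approx 0.00013302$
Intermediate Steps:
$C = -4$ ($C = -2 - 2 = -4$)
$X{\left(x \right)} = \frac{243}{2}$ ($X{\left(x \right)} = \frac{1}{2} \cdot 243 = \frac{243}{2}$)
$A{\left(P \right)} = \left(-4 + P\right)^{2}$ ($A{\left(P \right)} = \left(P - 4\right)^{2} = \left(-4 + P\right)^{2}$)
$\frac{1}{X{\left(b 8 + 3 \right)} + A{\left(-82 \right)}} = \frac{1}{\frac{243}{2} + \left(-4 - 82\right)^{2}} = \frac{1}{\frac{243}{2} + \left(-86\right)^{2}} = \frac{1}{\frac{243}{2} + 7396} = \frac{1}{\frac{15035}{2}} = \frac{2}{15035}$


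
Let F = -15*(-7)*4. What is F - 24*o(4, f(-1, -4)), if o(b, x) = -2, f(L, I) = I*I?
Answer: 468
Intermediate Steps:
f(L, I) = I²
F = 420 (F = 105*4 = 420)
F - 24*o(4, f(-1, -4)) = 420 - 24*(-2) = 420 - 1*(-48) = 420 + 48 = 468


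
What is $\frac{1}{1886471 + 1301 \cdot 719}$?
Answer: $\frac{1}{2821890} \approx 3.5437 \cdot 10^{-7}$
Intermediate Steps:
$\frac{1}{1886471 + 1301 \cdot 719} = \frac{1}{1886471 + 935419} = \frac{1}{2821890}$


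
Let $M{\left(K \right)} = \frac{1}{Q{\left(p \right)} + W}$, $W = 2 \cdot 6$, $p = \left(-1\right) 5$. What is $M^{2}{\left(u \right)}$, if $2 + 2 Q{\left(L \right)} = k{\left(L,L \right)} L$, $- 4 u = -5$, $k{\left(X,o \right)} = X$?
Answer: $\frac{4}{2209} \approx 0.0018108$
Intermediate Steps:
$p = -5$
$u = \frac{5}{4}$ ($u = \left(- \frac{1}{4}\right) \left(-5\right) = \frac{5}{4} \approx 1.25$)
$Q{\left(L \right)} = -1 + \frac{L^{2}}{2}$ ($Q{\left(L \right)} = -1 + \frac{L L}{2} = -1 + \frac{L^{2}}{2}$)
$W = 12$
$M{\left(K \right)} = \frac{2}{47}$ ($M{\left(K \right)} = \frac{1}{\left(-1 + \frac{\left(-5\right)^{2}}{2}\right) + 12} = \frac{1}{\left(-1 + \frac{1}{2} \cdot 25\right) + 12} = \frac{1}{\left(-1 + \frac{25}{2}\right) + 12} = \frac{1}{\frac{23}{2} + 12} = \frac{1}{\frac{47}{2}} = \frac{2}{47}$)
$M^{2}{\left(u \right)} = \left(\frac{2}{47}\right)^{2} = \frac{4}{2209}$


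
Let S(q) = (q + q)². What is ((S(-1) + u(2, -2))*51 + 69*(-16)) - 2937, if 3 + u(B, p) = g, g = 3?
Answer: -3837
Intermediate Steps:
S(q) = 4*q² (S(q) = (2*q)² = 4*q²)
u(B, p) = 0 (u(B, p) = -3 + 3 = 0)
((S(-1) + u(2, -2))*51 + 69*(-16)) - 2937 = ((4*(-1)² + 0)*51 + 69*(-16)) - 2937 = ((4*1 + 0)*51 - 1104) - 2937 = ((4 + 0)*51 - 1104) - 2937 = (4*51 - 1104) - 2937 = (204 - 1104) - 2937 = -900 - 2937 = -3837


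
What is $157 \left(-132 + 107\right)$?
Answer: $-3925$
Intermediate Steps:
$157 \left(-132 + 107\right) = 157 \left(-25\right) = -3925$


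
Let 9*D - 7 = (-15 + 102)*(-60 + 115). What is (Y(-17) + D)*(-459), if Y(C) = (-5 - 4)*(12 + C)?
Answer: -265047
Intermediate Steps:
D = 4792/9 (D = 7/9 + ((-15 + 102)*(-60 + 115))/9 = 7/9 + (87*55)/9 = 7/9 + (1/9)*4785 = 7/9 + 1595/3 = 4792/9 ≈ 532.44)
Y(C) = -108 - 9*C (Y(C) = -9*(12 + C) = -108 - 9*C)
(Y(-17) + D)*(-459) = ((-108 - 9*(-17)) + 4792/9)*(-459) = ((-108 + 153) + 4792/9)*(-459) = (45 + 4792/9)*(-459) = (5197/9)*(-459) = -265047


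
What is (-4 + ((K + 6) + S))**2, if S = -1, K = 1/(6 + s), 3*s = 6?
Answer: 81/64 ≈ 1.2656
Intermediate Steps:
s = 2 (s = (1/3)*6 = 2)
K = 1/8 (K = 1/(6 + 2) = 1/8 ≈ 0.12500)
(-4 + ((K + 6) + S))**2 = (-4 + ((1/8 + 6) - 1))**2 = (-4 + (49/8 - 1))**2 = (-4 + 41/8)**2 = (9/8)**2 = 81/64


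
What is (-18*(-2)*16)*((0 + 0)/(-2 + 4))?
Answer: 0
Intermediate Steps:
(-18*(-2)*16)*((0 + 0)/(-2 + 4)) = (36*16)*(0/2) = 576*(0*(1/2)) = 576*0 = 0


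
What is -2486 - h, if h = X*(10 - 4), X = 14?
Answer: -2570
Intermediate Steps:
h = 84 (h = 14*(10 - 4) = 14*6 = 84)
-2486 - h = -2486 - 1*84 = -2486 - 84 = -2570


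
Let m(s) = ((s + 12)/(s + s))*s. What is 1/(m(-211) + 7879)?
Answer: 2/15559 ≈ 0.00012854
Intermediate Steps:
m(s) = 6 + s/2 (m(s) = ((12 + s)/((2*s)))*s = ((12 + s)*(1/(2*s)))*s = ((12 + s)/(2*s))*s = 6 + s/2)
1/(m(-211) + 7879) = 1/((6 + (½)*(-211)) + 7879) = 1/((6 - 211/2) + 7879) = 1/(-199/2 + 7879) = 1/(15559/2) = 2/15559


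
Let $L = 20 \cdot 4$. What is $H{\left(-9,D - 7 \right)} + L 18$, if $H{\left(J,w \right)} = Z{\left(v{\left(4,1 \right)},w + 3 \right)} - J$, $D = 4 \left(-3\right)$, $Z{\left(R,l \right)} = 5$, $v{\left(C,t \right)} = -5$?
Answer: $1454$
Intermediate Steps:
$D = -12$
$H{\left(J,w \right)} = 5 - J$
$L = 80$
$H{\left(-9,D - 7 \right)} + L 18 = \left(5 - -9\right) + 80 \cdot 18 = \left(5 + 9\right) + 1440 = 14 + 1440 = 1454$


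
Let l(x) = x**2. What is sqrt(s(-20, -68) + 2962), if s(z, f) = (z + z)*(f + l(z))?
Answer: I*sqrt(10318) ≈ 101.58*I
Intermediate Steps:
s(z, f) = 2*z*(f + z**2) (s(z, f) = (z + z)*(f + z**2) = (2*z)*(f + z**2) = 2*z*(f + z**2))
sqrt(s(-20, -68) + 2962) = sqrt(2*(-20)*(-68 + (-20)**2) + 2962) = sqrt(2*(-20)*(-68 + 400) + 2962) = sqrt(2*(-20)*332 + 2962) = sqrt(-13280 + 2962) = sqrt(-10318) = I*sqrt(10318)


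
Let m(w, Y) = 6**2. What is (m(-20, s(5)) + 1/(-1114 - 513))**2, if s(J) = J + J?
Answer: 3430562041/2647129 ≈ 1296.0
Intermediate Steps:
s(J) = 2*J
m(w, Y) = 36
(m(-20, s(5)) + 1/(-1114 - 513))**2 = (36 + 1/(-1114 - 513))**2 = (36 + 1/(-1627))**2 = (36 - 1/1627)**2 = (58571/1627)**2 = 3430562041/2647129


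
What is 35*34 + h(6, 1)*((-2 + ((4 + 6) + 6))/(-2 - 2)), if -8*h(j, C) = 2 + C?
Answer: 19061/16 ≈ 1191.3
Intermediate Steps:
h(j, C) = -¼ - C/8 (h(j, C) = -(2 + C)/8 = -¼ - C/8)
35*34 + h(6, 1)*((-2 + ((4 + 6) + 6))/(-2 - 2)) = 35*34 + (-¼ - ⅛*1)*((-2 + ((4 + 6) + 6))/(-2 - 2)) = 1190 + (-¼ - ⅛)*((-2 + (10 + 6))/(-4)) = 1190 - 3*(-2 + 16)*(-1)/(8*4) = 1190 - 21*(-1)/(4*4) = 1190 - 3/8*(-7/2) = 1190 + 21/16 = 19061/16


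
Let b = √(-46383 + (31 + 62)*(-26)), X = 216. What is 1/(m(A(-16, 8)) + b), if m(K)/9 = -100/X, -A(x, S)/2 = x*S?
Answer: -150/1757461 - 36*I*√48801/1757461 ≈ -8.535e-5 - 0.0045251*I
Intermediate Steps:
A(x, S) = -2*S*x (A(x, S) = -2*x*S = -2*S*x)
m(K) = -25/6 (m(K) = 9*(-100/216) = 9*(-100*1/216) = 9*(-25/54) = -25/6)
b = I*√48801 (b = √(-46383 + 93*(-26)) = √(-46383 - 2418) = √(-48801) = I*√48801 ≈ 220.91*I)
1/(m(A(-16, 8)) + b) = 1/(-25/6 + I*√48801)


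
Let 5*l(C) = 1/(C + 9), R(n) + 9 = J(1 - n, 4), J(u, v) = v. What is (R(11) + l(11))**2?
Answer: 249001/10000 ≈ 24.900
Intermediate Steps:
R(n) = -5 (R(n) = -9 + 4 = -5)
l(C) = 1/(5*(9 + C)) (l(C) = 1/(5*(C + 9)) = 1/(5*(9 + C)))
(R(11) + l(11))**2 = (-5 + 1/(5*(9 + 11)))**2 = (-5 + (1/5)/20)**2 = (-5 + (1/5)*(1/20))**2 = (-5 + 1/100)**2 = (-499/100)**2 = 249001/10000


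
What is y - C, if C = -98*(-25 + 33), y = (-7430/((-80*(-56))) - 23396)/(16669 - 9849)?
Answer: 2384920089/3055360 ≈ 780.57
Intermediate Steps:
y = -10482151/3055360 (y = (-7430/4480 - 23396)/6820 = (-7430*1/4480 - 23396)*(1/6820) = (-743/448 - 23396)*(1/6820) = -10482151/448*1/6820 = -10482151/3055360 ≈ -3.4307)
C = -784 (C = -98*8 = -784)
y - C = -10482151/3055360 - 1*(-784) = -10482151/3055360 + 784 = 2384920089/3055360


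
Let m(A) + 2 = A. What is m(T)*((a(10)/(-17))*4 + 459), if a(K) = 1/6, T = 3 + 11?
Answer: 93628/17 ≈ 5507.5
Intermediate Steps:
T = 14
m(A) = -2 + A
a(K) = 1/6
m(T)*((a(10)/(-17))*4 + 459) = (-2 + 14)*(((1/6)/(-17))*4 + 459) = 12*(((1/6)*(-1/17))*4 + 459) = 12*(-1/102*4 + 459) = 12*(-2/51 + 459) = 12*(23407/51) = 93628/17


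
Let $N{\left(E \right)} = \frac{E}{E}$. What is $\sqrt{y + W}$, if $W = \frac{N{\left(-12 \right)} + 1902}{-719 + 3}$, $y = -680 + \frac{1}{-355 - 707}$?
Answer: $\frac{7 i \sqrt{55939705459}}{63366} \approx 26.128 i$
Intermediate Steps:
$y = - \frac{722161}{1062}$ ($y = -680 + \frac{1}{-1062} = -680 - \frac{1}{1062} = - \frac{722161}{1062} \approx -680.0$)
$N{\left(E \right)} = 1$
$W = - \frac{1903}{716}$ ($W = \frac{1 + 1902}{-719 + 3} = \frac{1903}{-716} = 1903 \left(- \frac{1}{716}\right) = - \frac{1903}{716} \approx -2.6578$)
$\sqrt{y + W} = \sqrt{- \frac{722161}{1062} - \frac{1903}{716}} = \sqrt{- \frac{259544131}{380196}} = \frac{7 i \sqrt{55939705459}}{63366}$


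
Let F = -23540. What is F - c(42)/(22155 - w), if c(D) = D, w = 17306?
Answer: -114145502/4849 ≈ -23540.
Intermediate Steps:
F - c(42)/(22155 - w) = -23540 - 42/(22155 - 1*17306) = -23540 - 42/(22155 - 17306) = -23540 - 42/4849 = -114145502/4849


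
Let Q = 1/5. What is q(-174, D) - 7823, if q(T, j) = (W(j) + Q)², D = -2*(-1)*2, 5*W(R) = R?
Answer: -7822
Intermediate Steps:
Q = ⅕ ≈ 0.20000
W(R) = R/5
D = 4 (D = 2*2 = 4)
q(T, j) = (⅕ + j/5)² (q(T, j) = (j/5 + ⅕)² = (⅕ + j/5)²)
q(-174, D) - 7823 = (1 + 4)²/25 - 7823 = (1/25)*5² - 7823 = (1/25)*25 - 7823 = 1 - 7823 = -7822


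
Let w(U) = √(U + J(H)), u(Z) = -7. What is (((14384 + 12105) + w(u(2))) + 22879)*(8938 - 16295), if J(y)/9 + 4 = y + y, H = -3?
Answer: -363200376 - 7357*I*√97 ≈ -3.632e+8 - 72458.0*I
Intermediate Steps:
J(y) = -36 + 18*y (J(y) = -36 + 9*(y + y) = -36 + 9*(2*y) = -36 + 18*y)
w(U) = √(-90 + U) (w(U) = √(U + (-36 + 18*(-3))) = √(U + (-36 - 54)) = √(U - 90) = √(-90 + U))
(((14384 + 12105) + w(u(2))) + 22879)*(8938 - 16295) = (((14384 + 12105) + √(-90 - 7)) + 22879)*(8938 - 16295) = ((26489 + √(-97)) + 22879)*(-7357) = ((26489 + I*√97) + 22879)*(-7357) = (49368 + I*√97)*(-7357) = -363200376 - 7357*I*√97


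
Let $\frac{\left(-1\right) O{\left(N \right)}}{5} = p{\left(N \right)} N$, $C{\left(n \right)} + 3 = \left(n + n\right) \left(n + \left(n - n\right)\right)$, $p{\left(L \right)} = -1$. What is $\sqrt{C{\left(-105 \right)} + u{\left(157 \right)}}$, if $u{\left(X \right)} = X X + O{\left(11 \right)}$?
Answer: $\sqrt{46751} \approx 216.22$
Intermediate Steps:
$C{\left(n \right)} = -3 + 2 n^{2}$ ($C{\left(n \right)} = -3 + \left(n + n\right) \left(n + \left(n - n\right)\right) = -3 + 2 n \left(n + 0\right) = -3 + 2 n n = -3 + 2 n^{2}$)
$O{\left(N \right)} = 5 N$ ($O{\left(N \right)} = - 5 \left(- N\right) = 5 N$)
$u{\left(X \right)} = 55 + X^{2}$ ($u{\left(X \right)} = X X + 5 \cdot 11 = X^{2} + 55 = 55 + X^{2}$)
$\sqrt{C{\left(-105 \right)} + u{\left(157 \right)}} = \sqrt{\left(-3 + 2 \left(-105\right)^{2}\right) + \left(55 + 157^{2}\right)} = \sqrt{\left(-3 + 2 \cdot 11025\right) + \left(55 + 24649\right)} = \sqrt{\left(-3 + 22050\right) + 24704} = \sqrt{22047 + 24704} = \sqrt{46751}$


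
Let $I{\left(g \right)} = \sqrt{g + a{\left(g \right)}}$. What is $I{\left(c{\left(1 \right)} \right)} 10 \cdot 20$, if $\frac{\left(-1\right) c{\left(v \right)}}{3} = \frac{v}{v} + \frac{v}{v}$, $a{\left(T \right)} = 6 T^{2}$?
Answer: $200 \sqrt{210} \approx 2898.3$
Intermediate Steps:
$c{\left(v \right)} = -6$ ($c{\left(v \right)} = - 3 \left(\frac{v}{v} + \frac{v}{v}\right) = - 3 \left(1 + 1\right) = \left(-3\right) 2 = -6$)
$I{\left(g \right)} = \sqrt{g + 6 g^{2}}$
$I{\left(c{\left(1 \right)} \right)} 10 \cdot 20 = \sqrt{- 6 \left(1 + 6 \left(-6\right)\right)} 10 \cdot 20 = \sqrt{- 6 \left(1 - 36\right)} 10 \cdot 20 = \sqrt{\left(-6\right) \left(-35\right)} 10 \cdot 20 = \sqrt{210} \cdot 10 \cdot 20 = 10 \sqrt{210} \cdot 20 = 200 \sqrt{210}$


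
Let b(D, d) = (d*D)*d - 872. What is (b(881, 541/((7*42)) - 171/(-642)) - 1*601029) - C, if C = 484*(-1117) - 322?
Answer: -14112207228382/247401441 ≈ -57042.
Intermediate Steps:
b(D, d) = -872 + D*d² (b(D, d) = (D*d)*d - 872 = D*d² - 872 = -872 + D*d²)
C = -540950 (C = -540628 - 322 = -540950)
(b(881, 541/((7*42)) - 171/(-642)) - 1*601029) - C = ((-872 + 881*(541/((7*42)) - 171/(-642))²) - 1*601029) - 1*(-540950) = ((-872 + 881*(541/294 - 171*(-1/642))²) - 601029) + 540950 = ((-872 + 881*(541*(1/294) + 57/214)²) - 601029) + 540950 = ((-872 + 881*(541/294 + 57/214)²) - 601029) + 540950 = ((-872 + 881*(33133/15729)²) - 601029) + 540950 = ((-872 + 881*(1097795689/247401441)) - 601029) + 540950 = ((-872 + 967158002009/247401441) - 601029) + 540950 = (751423945457/247401441 - 601029) + 540950 = -147944016737332/247401441 + 540950 = -14112207228382/247401441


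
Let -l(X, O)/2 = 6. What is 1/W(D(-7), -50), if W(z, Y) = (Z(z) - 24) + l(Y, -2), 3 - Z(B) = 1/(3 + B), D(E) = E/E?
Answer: -4/133 ≈ -0.030075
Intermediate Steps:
l(X, O) = -12 (l(X, O) = -2*6 = -12)
D(E) = 1
Z(B) = 3 - 1/(3 + B)
W(z, Y) = -36 + (8 + 3*z)/(3 + z) (W(z, Y) = ((8 + 3*z)/(3 + z) - 24) - 12 = (-24 + (8 + 3*z)/(3 + z)) - 12 = -36 + (8 + 3*z)/(3 + z))
1/W(D(-7), -50) = 1/((-100 - 33*1)/(3 + 1)) = 1/((-100 - 33)/4) = 1/((¼)*(-133)) = 1/(-133/4) = -4/133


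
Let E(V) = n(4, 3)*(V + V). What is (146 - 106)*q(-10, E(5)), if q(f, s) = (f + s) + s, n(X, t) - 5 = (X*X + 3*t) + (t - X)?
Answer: 22800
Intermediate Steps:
n(X, t) = 5 + X² - X + 4*t (n(X, t) = 5 + ((X*X + 3*t) + (t - X)) = 5 + ((X² + 3*t) + (t - X)) = 5 + (X² - X + 4*t) = 5 + X² - X + 4*t)
E(V) = 58*V (E(V) = (5 + 4² - 1*4 + 4*3)*(V + V) = (5 + 16 - 4 + 12)*(2*V) = 29*(2*V) = 58*V)
q(f, s) = f + 2*s
(146 - 106)*q(-10, E(5)) = (146 - 106)*(-10 + 2*(58*5)) = 40*(-10 + 2*290) = 40*(-10 + 580) = 40*570 = 22800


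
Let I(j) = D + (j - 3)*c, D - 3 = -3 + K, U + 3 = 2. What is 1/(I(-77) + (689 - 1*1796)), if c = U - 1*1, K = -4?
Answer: -1/951 ≈ -0.0010515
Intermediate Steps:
U = -1 (U = -3 + 2 = -1)
c = -2 (c = -1 - 1*1 = -1 - 1 = -2)
D = -4 (D = 3 + (-3 - 4) = 3 - 7 = -4)
I(j) = 2 - 2*j (I(j) = -4 + (j - 3)*(-2) = -4 + (-3 + j)*(-2) = -4 + (6 - 2*j) = 2 - 2*j)
1/(I(-77) + (689 - 1*1796)) = 1/((2 - 2*(-77)) + (689 - 1*1796)) = 1/((2 + 154) + (689 - 1796)) = 1/(156 - 1107) = 1/(-951) = -1/951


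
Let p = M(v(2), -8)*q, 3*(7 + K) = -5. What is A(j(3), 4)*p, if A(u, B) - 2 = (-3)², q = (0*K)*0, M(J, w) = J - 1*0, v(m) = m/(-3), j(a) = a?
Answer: 0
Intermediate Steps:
K = -26/3 (K = -7 + (⅓)*(-5) = -7 - 5/3 = -26/3 ≈ -8.6667)
v(m) = -m/3 (v(m) = m*(-⅓) = -m/3)
M(J, w) = J (M(J, w) = J + 0 = J)
q = 0 (q = (0*(-26/3))*0 = 0*0 = 0)
A(u, B) = 11 (A(u, B) = 2 + (-3)² = 2 + 9 = 11)
p = 0 (p = -⅓*2*0 = -⅔*0 = 0)
A(j(3), 4)*p = 11*0 = 0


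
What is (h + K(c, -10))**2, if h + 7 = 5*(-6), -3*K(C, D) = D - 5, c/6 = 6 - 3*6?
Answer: 1024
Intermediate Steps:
c = -72 (c = 6*(6 - 3*6) = 6*(6 - 18) = 6*(-12) = -72)
K(C, D) = 5/3 - D/3 (K(C, D) = -(D - 5)/3 = -(-5 + D)/3 = 5/3 - D/3)
h = -37 (h = -7 + 5*(-6) = -7 - 30 = -37)
(h + K(c, -10))**2 = (-37 + (5/3 - 1/3*(-10)))**2 = (-37 + (5/3 + 10/3))**2 = (-37 + 5)**2 = (-32)**2 = 1024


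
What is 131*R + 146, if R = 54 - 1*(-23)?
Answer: 10233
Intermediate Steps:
R = 77 (R = 54 + 23 = 77)
131*R + 146 = 131*77 + 146 = 10087 + 146 = 10233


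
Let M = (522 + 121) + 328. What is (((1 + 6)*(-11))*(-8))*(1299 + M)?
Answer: 1398320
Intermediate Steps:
M = 971 (M = 643 + 328 = 971)
(((1 + 6)*(-11))*(-8))*(1299 + M) = (((1 + 6)*(-11))*(-8))*(1299 + 971) = ((7*(-11))*(-8))*2270 = -77*(-8)*2270 = 616*2270 = 1398320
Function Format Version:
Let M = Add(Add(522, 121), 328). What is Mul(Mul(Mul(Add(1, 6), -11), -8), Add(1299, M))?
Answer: 1398320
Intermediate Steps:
M = 971 (M = Add(643, 328) = 971)
Mul(Mul(Mul(Add(1, 6), -11), -8), Add(1299, M)) = Mul(Mul(Mul(Add(1, 6), -11), -8), Add(1299, 971)) = Mul(Mul(Mul(7, -11), -8), 2270) = Mul(Mul(-77, -8), 2270) = Mul(616, 2270) = 1398320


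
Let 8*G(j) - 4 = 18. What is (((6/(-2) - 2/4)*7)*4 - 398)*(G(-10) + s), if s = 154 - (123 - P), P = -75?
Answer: 20460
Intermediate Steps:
G(j) = 11/4 (G(j) = ½ + (⅛)*18 = ½ + 9/4 = 11/4)
s = -44 (s = 154 - (123 - 1*(-75)) = 154 - (123 + 75) = 154 - 1*198 = 154 - 198 = -44)
(((6/(-2) - 2/4)*7)*4 - 398)*(G(-10) + s) = (((6/(-2) - 2/4)*7)*4 - 398)*(11/4 - 44) = (((6*(-½) - 2*¼)*7)*4 - 398)*(-165/4) = (((-3 - ½)*7)*4 - 398)*(-165/4) = (-7/2*7*4 - 398)*(-165/4) = (-49/2*4 - 398)*(-165/4) = (-98 - 398)*(-165/4) = -496*(-165/4) = 20460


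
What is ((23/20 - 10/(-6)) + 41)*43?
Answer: 113047/60 ≈ 1884.1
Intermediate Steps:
((23/20 - 10/(-6)) + 41)*43 = ((23*(1/20) - 10*(-⅙)) + 41)*43 = ((23/20 + 5/3) + 41)*43 = (169/60 + 41)*43 = (2629/60)*43 = 113047/60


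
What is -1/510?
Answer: -1/510 ≈ -0.0019608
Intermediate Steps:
-1/510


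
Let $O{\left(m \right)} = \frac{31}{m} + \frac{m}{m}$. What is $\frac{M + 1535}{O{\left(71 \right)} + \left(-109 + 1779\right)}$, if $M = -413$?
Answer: $\frac{39831}{59336} \approx 0.67128$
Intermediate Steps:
$O{\left(m \right)} = 1 + \frac{31}{m}$ ($O{\left(m \right)} = \frac{31}{m} + 1 = 1 + \frac{31}{m}$)
$\frac{M + 1535}{O{\left(71 \right)} + \left(-109 + 1779\right)} = \frac{-413 + 1535}{\frac{31 + 71}{71} + \left(-109 + 1779\right)} = \frac{1122}{\frac{1}{71} \cdot 102 + 1670} = \frac{1122}{\frac{102}{71} + 1670} = \frac{1122}{\frac{118672}{71}} = 1122 \cdot \frac{71}{118672} = \frac{39831}{59336}$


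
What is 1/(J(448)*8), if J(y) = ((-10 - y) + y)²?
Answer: 1/800 ≈ 0.0012500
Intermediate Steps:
J(y) = 100 (J(y) = (-10)² = 100)
1/(J(448)*8) = 1/(100*8) = 1/800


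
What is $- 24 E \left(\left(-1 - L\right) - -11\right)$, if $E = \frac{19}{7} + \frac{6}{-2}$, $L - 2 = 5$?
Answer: $\frac{144}{7} \approx 20.571$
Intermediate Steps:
$L = 7$ ($L = 2 + 5 = 7$)
$E = - \frac{2}{7}$ ($E = 19 \cdot \frac{1}{7} + 6 \left(- \frac{1}{2}\right) = \frac{19}{7} - 3 = - \frac{2}{7} \approx -0.28571$)
$- 24 E \left(\left(-1 - L\right) - -11\right) = \left(-24\right) \left(- \frac{2}{7}\right) \left(\left(-1 - 7\right) - -11\right) = \frac{48 \left(\left(-1 - 7\right) + 11\right)}{7} = \frac{48 \left(-8 + 11\right)}{7} = \frac{48}{7} \cdot 3 = \frac{144}{7}$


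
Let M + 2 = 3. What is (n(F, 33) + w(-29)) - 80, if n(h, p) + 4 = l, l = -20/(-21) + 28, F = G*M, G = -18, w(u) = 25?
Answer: -631/21 ≈ -30.048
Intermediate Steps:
M = 1 (M = -2 + 3 = 1)
F = -18 (F = -18*1 = -18)
l = 608/21 (l = -20*(-1/21) + 28 = 20/21 + 28 = 608/21 ≈ 28.952)
n(h, p) = 524/21 (n(h, p) = -4 + 608/21 = 524/21)
(n(F, 33) + w(-29)) - 80 = (524/21 + 25) - 80 = 1049/21 - 80 = -631/21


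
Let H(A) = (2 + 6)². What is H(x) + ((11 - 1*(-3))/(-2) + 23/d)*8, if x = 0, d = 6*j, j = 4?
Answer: 47/3 ≈ 15.667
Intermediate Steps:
d = 24 (d = 6*4 = 24)
H(A) = 64 (H(A) = 8² = 64)
H(x) + ((11 - 1*(-3))/(-2) + 23/d)*8 = 64 + ((11 - 1*(-3))/(-2) + 23/24)*8 = 64 + ((11 + 3)*(-½) + 23*(1/24))*8 = 64 + (14*(-½) + 23/24)*8 = 64 + (-7 + 23/24)*8 = 64 - 145/24*8 = 64 - 145/3 = 47/3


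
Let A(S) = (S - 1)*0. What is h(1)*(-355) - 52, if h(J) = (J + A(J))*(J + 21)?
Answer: -7862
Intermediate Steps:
A(S) = 0 (A(S) = (-1 + S)*0 = 0)
h(J) = J*(21 + J) (h(J) = (J + 0)*(J + 21) = J*(21 + J))
h(1)*(-355) - 52 = (1*(21 + 1))*(-355) - 52 = (1*22)*(-355) - 52 = 22*(-355) - 52 = -7810 - 52 = -7862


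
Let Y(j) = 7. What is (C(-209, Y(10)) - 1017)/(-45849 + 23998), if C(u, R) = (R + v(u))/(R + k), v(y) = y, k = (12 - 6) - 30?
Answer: 17087/371467 ≈ 0.045999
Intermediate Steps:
k = -24 (k = 6 - 30 = -24)
C(u, R) = (R + u)/(-24 + R) (C(u, R) = (R + u)/(R - 24) = (R + u)/(-24 + R))
(C(-209, Y(10)) - 1017)/(-45849 + 23998) = ((7 - 209)/(-24 + 7) - 1017)/(-45849 + 23998) = (-202/(-17) - 1017)/(-21851) = (-1/17*(-202) - 1017)*(-1/21851) = (202/17 - 1017)*(-1/21851) = -17087/17*(-1/21851) = 17087/371467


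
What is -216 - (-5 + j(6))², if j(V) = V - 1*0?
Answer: -217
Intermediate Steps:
j(V) = V (j(V) = V + 0 = V)
-216 - (-5 + j(6))² = -216 - (-5 + 6)² = -216 - 1*1² = -216 - 1*1 = -216 - 1 = -217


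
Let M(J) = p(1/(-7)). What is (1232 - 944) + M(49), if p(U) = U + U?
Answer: 2014/7 ≈ 287.71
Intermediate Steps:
p(U) = 2*U
M(J) = -2/7 (M(J) = 2/(-7) = 2*(-1/7) = -2/7)
(1232 - 944) + M(49) = (1232 - 944) - 2/7 = 288 - 2/7 = 2014/7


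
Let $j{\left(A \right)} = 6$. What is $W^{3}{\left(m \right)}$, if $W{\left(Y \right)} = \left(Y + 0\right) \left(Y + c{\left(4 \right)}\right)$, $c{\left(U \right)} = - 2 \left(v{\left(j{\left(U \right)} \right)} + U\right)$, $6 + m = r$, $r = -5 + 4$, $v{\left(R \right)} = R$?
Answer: $6751269$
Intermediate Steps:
$r = -1$
$m = -7$ ($m = -6 - 1 = -7$)
$c{\left(U \right)} = -12 - 2 U$ ($c{\left(U \right)} = - 2 \left(6 + U\right) = -12 - 2 U$)
$W{\left(Y \right)} = Y \left(-20 + Y\right)$ ($W{\left(Y \right)} = \left(Y + 0\right) \left(Y - 20\right) = Y \left(Y - 20\right) = Y \left(-20 + Y\right)$)
$W^{3}{\left(m \right)} = \left(- 7 \left(-20 - 7\right)\right)^{3} = \left(\left(-7\right) \left(-27\right)\right)^{3} = 189^{3} = 6751269$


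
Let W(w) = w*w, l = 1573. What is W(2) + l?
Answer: 1577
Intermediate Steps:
W(w) = w²
W(2) + l = 2² + 1573 = 4 + 1573 = 1577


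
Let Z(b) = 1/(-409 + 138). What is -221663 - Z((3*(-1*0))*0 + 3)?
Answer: -60070672/271 ≈ -2.2166e+5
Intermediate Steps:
Z(b) = -1/271 (Z(b) = 1/(-271) = -1/271)
-221663 - Z((3*(-1*0))*0 + 3) = -221663 - 1*(-1/271) = -221663 + 1/271 = -60070672/271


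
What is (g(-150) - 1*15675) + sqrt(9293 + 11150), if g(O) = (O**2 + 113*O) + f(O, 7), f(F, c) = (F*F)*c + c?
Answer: 147382 + sqrt(20443) ≈ 1.4753e+5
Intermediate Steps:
f(F, c) = c + c*F**2 (f(F, c) = F**2*c + c = c*F**2 + c = c + c*F**2)
g(O) = 7 + 8*O**2 + 113*O (g(O) = (O**2 + 113*O) + 7*(1 + O**2) = (O**2 + 113*O) + (7 + 7*O**2) = 7 + 8*O**2 + 113*O)
(g(-150) - 1*15675) + sqrt(9293 + 11150) = ((7 + 8*(-150)**2 + 113*(-150)) - 1*15675) + sqrt(9293 + 11150) = ((7 + 8*22500 - 16950) - 15675) + sqrt(20443) = ((7 + 180000 - 16950) - 15675) + sqrt(20443) = (163057 - 15675) + sqrt(20443) = 147382 + sqrt(20443)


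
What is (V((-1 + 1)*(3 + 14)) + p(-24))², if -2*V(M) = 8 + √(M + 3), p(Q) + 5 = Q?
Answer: (66 + √3)²/4 ≈ 1146.9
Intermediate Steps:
p(Q) = -5 + Q
V(M) = -4 - √(3 + M)/2 (V(M) = -(8 + √(M + 3))/2 = -(8 + √(3 + M))/2 = -4 - √(3 + M)/2)
(V((-1 + 1)*(3 + 14)) + p(-24))² = ((-4 - √(3 + (-1 + 1)*(3 + 14))/2) + (-5 - 24))² = ((-4 - √(3 + 0*17)/2) - 29)² = ((-4 - √(3 + 0)/2) - 29)² = ((-4 - √3/2) - 29)² = (-33 - √3/2)²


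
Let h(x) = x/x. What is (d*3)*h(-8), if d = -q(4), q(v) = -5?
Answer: 15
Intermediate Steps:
h(x) = 1
d = 5 (d = -1*(-5) = 5)
(d*3)*h(-8) = (5*3)*1 = 15*1 = 15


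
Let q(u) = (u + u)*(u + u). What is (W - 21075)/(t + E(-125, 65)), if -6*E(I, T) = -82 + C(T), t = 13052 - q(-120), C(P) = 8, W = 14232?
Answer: 20529/133607 ≈ 0.15365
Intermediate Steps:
q(u) = 4*u**2 (q(u) = (2*u)*(2*u) = 4*u**2)
t = -44548 (t = 13052 - 4*(-120)**2 = 13052 - 4*14400 = 13052 - 1*57600 = 13052 - 57600 = -44548)
E(I, T) = 37/3 (E(I, T) = -(-82 + 8)/6 = -1/6*(-74) = 37/3)
(W - 21075)/(t + E(-125, 65)) = (14232 - 21075)/(-44548 + 37/3) = -6843/(-133607/3) = -6843*(-3/133607) = 20529/133607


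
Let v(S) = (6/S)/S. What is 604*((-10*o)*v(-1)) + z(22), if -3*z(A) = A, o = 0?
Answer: -22/3 ≈ -7.3333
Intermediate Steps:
z(A) = -A/3
v(S) = 6/S²
604*((-10*o)*v(-1)) + z(22) = 604*((-10*0)*(6/(-1)²)) - ⅓*22 = 604*(0*(6*1)) - 22/3 = 604*(0*6) - 22/3 = 604*0 - 22/3 = 0 - 22/3 = -22/3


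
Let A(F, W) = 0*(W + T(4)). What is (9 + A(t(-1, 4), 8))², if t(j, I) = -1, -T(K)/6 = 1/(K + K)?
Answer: 81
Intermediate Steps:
T(K) = -3/K (T(K) = -6/(K + K) = -6*1/(2*K) = -3/K)
A(F, W) = 0 (A(F, W) = 0*(W - 3/4) = 0*(W - 3*¼) = 0*(W - ¾) = 0*(-¾ + W) = 0)
(9 + A(t(-1, 4), 8))² = (9 + 0)² = 9² = 81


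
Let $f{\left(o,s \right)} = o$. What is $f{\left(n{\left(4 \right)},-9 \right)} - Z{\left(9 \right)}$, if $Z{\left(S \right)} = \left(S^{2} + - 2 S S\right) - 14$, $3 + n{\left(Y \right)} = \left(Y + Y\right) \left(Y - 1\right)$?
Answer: $116$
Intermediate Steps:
$n{\left(Y \right)} = -3 + 2 Y \left(-1 + Y\right)$ ($n{\left(Y \right)} = -3 + \left(Y + Y\right) \left(Y - 1\right) = -3 + 2 Y \left(-1 + Y\right)$)
$Z{\left(S \right)} = -14 - S^{2}$ ($Z{\left(S \right)} = \left(S^{2} - 2 S^{2}\right) - 14 = - S^{2} - 14 = -14 - S^{2}$)
$f{\left(n{\left(4 \right)},-9 \right)} - Z{\left(9 \right)} = \left(-3 - 8 + 2 \cdot 4^{2}\right) - \left(-14 - 9^{2}\right) = \left(-3 - 8 + 2 \cdot 16\right) - \left(-14 - 81\right) = \left(-3 - 8 + 32\right) - \left(-14 - 81\right) = 21 - -95 = 21 + 95 = 116$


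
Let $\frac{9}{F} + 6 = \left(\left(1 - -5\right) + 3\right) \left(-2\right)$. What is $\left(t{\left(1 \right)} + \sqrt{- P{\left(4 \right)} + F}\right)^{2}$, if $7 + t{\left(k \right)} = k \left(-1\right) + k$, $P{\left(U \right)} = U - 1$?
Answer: $\frac{365}{8} - \frac{21 i \sqrt{6}}{2} \approx 45.625 - 25.72 i$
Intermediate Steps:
$P{\left(U \right)} = -1 + U$
$t{\left(k \right)} = -7$ ($t{\left(k \right)} = -7 + \left(k \left(-1\right) + k\right) = -7 + \left(- k + k\right) = -7 + 0 = -7$)
$F = - \frac{3}{8}$ ($F = \frac{9}{-6 + \left(\left(1 - -5\right) + 3\right) \left(-2\right)} = \frac{9}{-6 + \left(\left(1 + 5\right) + 3\right) \left(-2\right)} = \frac{9}{-6 + \left(6 + 3\right) \left(-2\right)} = \frac{9}{-6 + 9 \left(-2\right)} = \frac{9}{-6 - 18} = \frac{9}{-24} = 9 \left(- \frac{1}{24}\right) = - \frac{3}{8} \approx -0.375$)
$\left(t{\left(1 \right)} + \sqrt{- P{\left(4 \right)} + F}\right)^{2} = \left(-7 + \sqrt{- (-1 + 4) - \frac{3}{8}}\right)^{2} = \left(-7 + \sqrt{\left(-1\right) 3 - \frac{3}{8}}\right)^{2} = \left(-7 + \sqrt{-3 - \frac{3}{8}}\right)^{2} = \left(-7 + \sqrt{- \frac{27}{8}}\right)^{2} = \left(-7 + \frac{3 i \sqrt{6}}{4}\right)^{2}$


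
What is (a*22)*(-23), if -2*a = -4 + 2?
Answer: -506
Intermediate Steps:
a = 1 (a = -(-4 + 2)/2 = -1/2*(-2) = 1)
(a*22)*(-23) = (1*22)*(-23) = 22*(-23) = -506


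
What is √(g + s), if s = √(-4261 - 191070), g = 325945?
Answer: √(325945 + I*√195331) ≈ 570.92 + 0.387*I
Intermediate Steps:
s = I*√195331 (s = √(-195331) = I*√195331 ≈ 441.96*I)
√(g + s) = √(325945 + I*√195331)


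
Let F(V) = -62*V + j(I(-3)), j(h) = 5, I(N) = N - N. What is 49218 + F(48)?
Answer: 46247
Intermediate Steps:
I(N) = 0
F(V) = 5 - 62*V (F(V) = -62*V + 5 = 5 - 62*V)
49218 + F(48) = 49218 + (5 - 62*48) = 49218 + (5 - 2976) = 49218 - 2971 = 46247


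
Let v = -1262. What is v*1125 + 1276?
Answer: -1418474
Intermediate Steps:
v*1125 + 1276 = -1262*1125 + 1276 = -1419750 + 1276 = -1418474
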